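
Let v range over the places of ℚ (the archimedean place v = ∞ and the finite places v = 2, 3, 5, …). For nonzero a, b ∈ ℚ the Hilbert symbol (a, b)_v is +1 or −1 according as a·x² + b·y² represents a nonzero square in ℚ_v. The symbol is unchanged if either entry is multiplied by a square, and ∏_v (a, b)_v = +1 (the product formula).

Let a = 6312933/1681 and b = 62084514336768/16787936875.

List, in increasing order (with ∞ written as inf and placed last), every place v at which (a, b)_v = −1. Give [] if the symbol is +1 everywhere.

[19, 31]

Mod squares: a ≡ 5797, b ≡ 110143. Check v ∈ {∞, 2, 3, 5, 7, 11, 17, 19, 29, 31, 41}.
v=5: a=5^0·(≡3), b=5^-4·(≡2) mod 5; (3|5)=-1, (2|5)=-1; (−1)^{0·-4·2}·(-1)^-4·(-1)^0 = +1.
v=19: a=19^0·(≡14), b=19^-1·(≡10) mod 19; (14|19)=-1, (10|19)=-1; (−1)^{0·-1·9}·(-1)^-1·(-1)^0 = -1.
v=∞: 5797 > 0 and 110143 > 0  ⇒  (a,b)_∞ = +1.
v=41: a=41^-2·(≡40), b=41^-2·(≡26) mod 41; (40|41)=+1, (26|41)=-1; (−1)^{-2·-2·20}·(+1)^-2·(-1)^-2 = +1.
v=29: a=29^0·(≡19), b=29^-2·(≡1) mod 29; (19|29)=-1, (1|29)=+1; (−1)^{0·-2·14}·(-1)^-2·(+1)^0 = +1.
v=2: v_2(a)=0, v_2(b)=12; units ≡ 5, 7 (mod 8); ε·ε+αω+βω = 0·1+0·0+12·1 ≡ 0  ⇒  (a,b)_2 = +1.
v=3: a=3^2·(≡1), b=3^2·(≡1) mod 3; (1|3)=+1, (1|3)=+1; (−1)^{2·2·1}·(+1)^2·(+1)^2 = +1.
v=31: a=31^1·(≡5), b=31^1·(≡4) mod 31; (5|31)=+1, (4|31)=+1; (−1)^{1·1·15}·(+1)^1·(+1)^1 = -1.
v=17: a=17^1·(≡8), b=17^1·(≡9) mod 17; (8|17)=+1, (9|17)=+1; (−1)^{1·1·8}·(+1)^1·(+1)^1 = +1.
v=11: a=11^3·(≡10), b=11^3·(≡4) mod 11; (10|11)=-1, (4|11)=+1; (−1)^{3·3·5}·(-1)^3·(+1)^3 = +1.
v=7: a=7^0·(≡4), b=7^4·(≡6) mod 7; (4|7)=+1, (6|7)=-1; (−1)^{0·4·3}·(+1)^4·(-1)^0 = +1.
|Ram(5797, 110143)| = 2, even; anisotropic at {19, 31}.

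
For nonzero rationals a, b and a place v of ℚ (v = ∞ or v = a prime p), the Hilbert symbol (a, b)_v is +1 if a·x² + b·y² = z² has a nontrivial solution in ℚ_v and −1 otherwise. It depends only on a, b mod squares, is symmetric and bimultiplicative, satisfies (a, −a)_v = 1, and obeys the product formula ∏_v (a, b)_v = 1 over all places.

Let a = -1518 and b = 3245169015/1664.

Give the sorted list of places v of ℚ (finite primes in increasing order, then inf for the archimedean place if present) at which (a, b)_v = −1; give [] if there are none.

[2, 5, 17, 23]

(a, b) ≡ (-1518, 24310) mod (ℚ^×)²; places V = {2, 3, 5, 11, 13, 17, 23, ∞}.
(a,b)_13: α=0, u≡3; β=-1, v≡8 (mod 13); (3|13)=+1, (8|13)=-1; sign (−1)^0·+1^-1·-1^0 = +1.
(a,b)_11: α=1, u≡5; β=1, v≡6 (mod 11); (5|11)=+1, (6|11)=-1; sign (−1)^1·+1^1·-1^1 = +1.
(a,b)_2: α=1, β=-7; u≡1, v≡3 (mod 8); ε(u)ε(v)=0·1, αω(v)=1·1, βω(u)=-7·0; sum ≡ 1  ⇒  -1.
(a,b)_23: α=1, u≡3; β=2, v≡17 (mod 23); (3|23)=+1, (17|23)=-1; sign (−1)^0·+1^2·-1^1 = -1.
(a,b)_3: α=1, u≡1; β=8, v≡1 (mod 3); (1|3)=+1, (1|3)=+1; sign (−1)^0·+1^8·+1^1 = +1.
(a,b)_∞: sgn(-1518)=−, sgn(24310)=+, so +1.
(a,b)_5: α=0, u≡2; β=1, v≡2 (mod 5); (2|5)=-1, (2|5)=-1; sign (−1)^0·-1^1·-1^0 = -1.
(a,b)_17: α=0, u≡12; β=1, v≡4 (mod 17); (12|17)=-1, (4|17)=+1; sign (−1)^0·-1^1·+1^0 = -1.
(-1518, 24310 / ℚ) ramifies at {2, 5, 17, 23}: a division algebra.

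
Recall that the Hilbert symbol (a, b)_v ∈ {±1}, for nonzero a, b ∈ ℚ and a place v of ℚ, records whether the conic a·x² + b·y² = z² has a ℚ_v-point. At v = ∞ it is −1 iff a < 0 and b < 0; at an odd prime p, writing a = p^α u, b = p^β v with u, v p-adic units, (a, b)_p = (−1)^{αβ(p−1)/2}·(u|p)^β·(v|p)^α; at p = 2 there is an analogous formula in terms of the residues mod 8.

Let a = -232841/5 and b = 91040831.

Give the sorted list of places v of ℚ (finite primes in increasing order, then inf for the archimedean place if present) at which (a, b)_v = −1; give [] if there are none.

[2, 17, 29, 37]

Mod squares: a ≡ -1164205, b ≡ 91040831. Check v ∈ {∞, 2, 5, 7, 17, 23, 29, 31, 37}.
v=7: a=7^1·(≡3), b=7^1·(≡1) mod 7; (3|7)=-1, (1|7)=+1; (−1)^{1·1·3}·(-1)^1·(+1)^1 = +1.
v=17: a=17^0·(≡5), b=17^1·(≡3) mod 17; (5|17)=-1, (3|17)=-1; (−1)^{0·1·8}·(-1)^1·(-1)^0 = -1.
v=31: a=31^1·(≡23), b=31^1·(≡16) mod 31; (23|31)=-1, (16|31)=+1; (−1)^{1·1·15}·(-1)^1·(+1)^1 = +1.
v=37: a=37^1·(≡29), b=37^1·(≡26) mod 37; (29|37)=-1, (26|37)=+1; (−1)^{1·1·18}·(-1)^1·(+1)^1 = -1.
v=2: v_2(a)=0, v_2(b)=0; units ≡ 3, 7 (mod 8); ε·ε+αω+βω = 1·1+0·0+0·1 ≡ 1  ⇒  (a,b)_2 = -1.
v=5: a=5^-1·(≡4), b=5^0·(≡1) mod 5; (4|5)=+1, (1|5)=+1; (−1)^{-1·0·2}·(+1)^0·(+1)^-1 = +1.
v=∞: -1164205 < 0 and 91040831 > 0  ⇒  (a,b)_∞ = +1.
v=23: a=23^0·(≡16), b=23^1·(≡20) mod 23; (16|23)=+1, (20|23)=-1; (−1)^{0·1·11}·(+1)^1·(-1)^0 = +1.
v=29: a=29^1·(≡24), b=29^1·(≡2) mod 29; (24|29)=+1, (2|29)=-1; (−1)^{1·1·14}·(+1)^1·(-1)^1 = -1.
|Ram(-1164205, 91040831)| = 4, even; anisotropic at {2, 17, 29, 37}.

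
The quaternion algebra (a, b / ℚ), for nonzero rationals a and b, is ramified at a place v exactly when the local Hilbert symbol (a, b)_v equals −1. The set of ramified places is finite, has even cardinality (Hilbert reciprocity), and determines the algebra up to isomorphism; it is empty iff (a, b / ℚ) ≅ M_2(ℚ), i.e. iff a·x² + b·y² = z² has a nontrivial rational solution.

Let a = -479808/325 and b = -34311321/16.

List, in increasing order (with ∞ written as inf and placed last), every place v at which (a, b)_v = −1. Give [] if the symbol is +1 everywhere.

[2, 11, 13, 17, 29, inf]

Mod squares: a ≡ -221, b ≡ -3812369. Check v ∈ {∞, 2, 3, 5, 7, 11, 13, 17, 19, 29, 37}.
v=5: a=5^-2·(≡4), b=5^0·(≡4) mod 5; (4|5)=+1, (4|5)=+1; (−1)^{-2·0·2}·(+1)^0·(+1)^-2 = +1.
v=3: a=3^2·(≡1), b=3^2·(≡1) mod 3; (1|3)=+1, (1|3)=+1; (−1)^{2·2·1}·(+1)^2·(+1)^2 = +1.
v=13: a=13^-1·(≡4), b=13^0·(≡7) mod 13; (4|13)=+1, (7|13)=-1; (−1)^{-1·0·6}·(+1)^0·(-1)^-1 = -1.
v=11: a=11^0·(≡2), b=11^1·(≡3) mod 11; (2|11)=-1, (3|11)=+1; (−1)^{0·1·5}·(-1)^1·(+1)^0 = -1.
v=∞: -221 < 0 and -3812369 < 0  ⇒  (a,b)_∞ = -1.
v=19: a=19^0·(≡9), b=19^1·(≡14) mod 19; (9|19)=+1, (14|19)=-1; (−1)^{0·1·9}·(+1)^1·(-1)^0 = +1.
v=2: v_2(a)=6, v_2(b)=-4; units ≡ 3, 7 (mod 8); ε·ε+αω+βω = 1·1+6·0+-4·1 ≡ 1  ⇒  (a,b)_2 = -1.
v=17: a=17^1·(≡15), b=17^1·(≡5) mod 17; (15|17)=+1, (5|17)=-1; (−1)^{1·1·8}·(+1)^1·(-1)^1 = -1.
v=7: a=7^2·(≡5), b=7^0·(≡6) mod 7; (5|7)=-1, (6|7)=-1; (−1)^{2·0·3}·(-1)^0·(-1)^2 = +1.
v=29: a=29^0·(≡14), b=29^1·(≡5) mod 29; (14|29)=-1, (5|29)=+1; (−1)^{0·1·14}·(-1)^1·(+1)^0 = -1.
v=37: a=37^0·(≡36), b=37^1·(≡23) mod 37; (36|37)=+1, (23|37)=-1; (−1)^{0·1·18}·(+1)^1·(-1)^0 = +1.
|Ram(-221, -3812369)| = 6, even; anisotropic at {2, 11, 13, 17, 29, ∞}.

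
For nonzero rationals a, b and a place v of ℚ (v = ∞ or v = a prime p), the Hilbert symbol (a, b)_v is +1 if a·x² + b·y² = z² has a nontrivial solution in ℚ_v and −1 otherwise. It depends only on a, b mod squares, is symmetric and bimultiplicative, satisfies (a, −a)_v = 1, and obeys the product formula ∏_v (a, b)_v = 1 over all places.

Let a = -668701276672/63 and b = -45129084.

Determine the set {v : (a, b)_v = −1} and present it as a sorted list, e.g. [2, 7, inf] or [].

Mod squares: a ≡ -3094, b ≡ -231. Check v ∈ {∞, 2, 3, 7, 11, 13, 17}.
v=∞: -3094 < 0 and -231 < 0  ⇒  (a,b)_∞ = -1.
v=11: a=11^2·(≡2), b=11^1·(≡4) mod 11; (2|11)=-1, (4|11)=+1; (−1)^{2·1·5}·(-1)^1·(+1)^2 = -1.
v=2: v_2(a)=9, v_2(b)=2; units ≡ 5, 1 (mod 8); ε·ε+αω+βω = 0·0+9·0+2·1 ≡ 0  ⇒  (a,b)_2 = +1.
v=13: a=13^3·(≡3), b=13^2·(≡10) mod 13; (3|13)=+1, (10|13)=+1; (−1)^{3·2·6}·(+1)^2·(+1)^3 = +1.
v=17: a=17^3·(≡10), b=17^2·(≡6) mod 17; (10|17)=-1, (6|17)=-1; (−1)^{3·2·8}·(-1)^2·(-1)^3 = -1.
v=7: a=7^-1·(≡6), b=7^1·(≡2) mod 7; (6|7)=-1, (2|7)=+1; (−1)^{-1·1·3}·(-1)^1·(+1)^-1 = +1.
v=3: a=3^-2·(≡2), b=3^1·(≡1) mod 3; (2|3)=-1, (1|3)=+1; (−1)^{-2·1·1}·(-1)^1·(+1)^-2 = -1.
(-3094, -231 / ℚ) ramifies at {3, 11, 17, ∞}: a division algebra.

[3, 11, 17, inf]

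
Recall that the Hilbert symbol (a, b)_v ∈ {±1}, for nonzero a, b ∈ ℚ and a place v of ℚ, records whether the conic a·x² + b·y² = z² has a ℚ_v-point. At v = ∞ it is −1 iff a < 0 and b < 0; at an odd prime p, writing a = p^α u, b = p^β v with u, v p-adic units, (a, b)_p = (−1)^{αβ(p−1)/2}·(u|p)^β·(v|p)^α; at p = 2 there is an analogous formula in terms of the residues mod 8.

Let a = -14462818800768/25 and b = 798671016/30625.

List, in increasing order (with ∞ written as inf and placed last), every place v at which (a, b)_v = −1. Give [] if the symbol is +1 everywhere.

(a, b) ≡ (-2, 14586) mod (ℚ^×)²; places V = {2, 3, 5, 7, 11, 13, 17, ∞}.
(a,b)_3: α=4, u≡1; β=5, v≡2 (mod 3); (1|3)=+1, (2|3)=-1; sign (−1)^0·+1^5·-1^4 = +1.
(a,b)_11: α=0, u≡1; β=1, v≡10 (mod 11); (1|11)=+1, (10|11)=-1; sign (−1)^0·+1^1·-1^0 = +1.
(a,b)_2: α=7, β=3; u≡7, v≡5 (mod 8); ε(u)ε(v)=1·0, αω(v)=7·1, βω(u)=3·0; sum ≡ 1  ⇒  -1.
(a,b)_17: α=2, u≡4; β=1, v≡16 (mod 17); (4|17)=+1, (16|17)=+1; sign (−1)^0·+1^1·+1^2 = +1.
(a,b)_∞: sgn(-2)=−, sgn(14586)=+, so +1.
(a,b)_13: α=6, u≡8; β=3, v≡10 (mod 13); (8|13)=-1, (10|13)=+1; sign (−1)^0·-1^3·+1^6 = -1.
(a,b)_7: α=0, u≡3; β=-2, v≡5 (mod 7); (3|7)=-1, (5|7)=-1; sign (−1)^0·-1^-2·-1^0 = +1.
(a,b)_5: α=-2, u≡2; β=-4, v≡4 (mod 5); (2|5)=-1, (4|5)=+1; sign (−1)^0·-1^-4·+1^-2 = +1.
(-2, 14586 / ℚ) ramifies at {2, 13}: a division algebra.

[2, 13]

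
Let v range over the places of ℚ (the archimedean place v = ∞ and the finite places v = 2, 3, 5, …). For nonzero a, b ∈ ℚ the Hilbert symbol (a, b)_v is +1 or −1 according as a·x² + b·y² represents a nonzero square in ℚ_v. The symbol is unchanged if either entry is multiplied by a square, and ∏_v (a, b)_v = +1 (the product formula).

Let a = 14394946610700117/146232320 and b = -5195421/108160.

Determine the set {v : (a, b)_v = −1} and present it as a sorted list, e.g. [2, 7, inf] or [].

[3, 7]

Mod squares: a ≡ 1785, b ≡ -13090. Check v ∈ {∞, 2, 3, 5, 7, 11, 13, 17}.
v=17: a=17^3·(≡12), b=17^1·(≡5) mod 17; (12|17)=-1, (5|17)=-1; (−1)^{3·1·8}·(-1)^1·(-1)^3 = +1.
v=13: a=13^-4·(≡3), b=13^-2·(≡1) mod 13; (3|13)=+1, (1|13)=+1; (−1)^{-4·-2·6}·(+1)^-2·(+1)^-4 = +1.
v=3: a=3^5·(≡1), b=3^4·(≡2) mod 3; (1|3)=+1, (2|3)=-1; (−1)^{5·4·1}·(+1)^4·(-1)^5 = -1.
v=7: a=7^7·(≡5), b=7^3·(≡5) mod 7; (5|7)=-1, (5|7)=-1; (−1)^{7·3·3}·(-1)^3·(-1)^7 = -1.
v=∞: 1785 > 0 and -13090 < 0  ⇒  (a,b)_∞ = +1.
v=2: v_2(a)=-10, v_2(b)=-7; units ≡ 1, 7 (mod 8); ε·ε+αω+βω = 0·1+-10·0+-7·0 ≡ 0  ⇒  (a,b)_2 = +1.
v=11: a=11^4·(≡3), b=11^1·(≡5) mod 11; (3|11)=+1, (5|11)=+1; (−1)^{4·1·5}·(+1)^1·(+1)^4 = +1.
v=5: a=5^-1·(≡3), b=5^-1·(≡2) mod 5; (3|5)=-1, (2|5)=-1; (−1)^{-1·-1·2}·(-1)^-1·(-1)^-1 = +1.
Ram(1785, -13090) = {3, 7}; no ℚ_3-point on the conic.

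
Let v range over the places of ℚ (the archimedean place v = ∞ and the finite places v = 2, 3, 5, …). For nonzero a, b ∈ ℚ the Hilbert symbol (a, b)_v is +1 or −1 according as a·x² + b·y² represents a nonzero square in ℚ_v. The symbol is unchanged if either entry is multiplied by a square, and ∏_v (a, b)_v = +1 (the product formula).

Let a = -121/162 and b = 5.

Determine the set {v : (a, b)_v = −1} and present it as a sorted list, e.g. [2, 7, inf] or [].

[2, 5]

(a, b) ≡ (-2, 5) mod (ℚ^×)²; places V = {2, 3, 5, 11, ∞}.
(a,b)_∞: sgn(-2)=−, sgn(5)=+, so +1.
(a,b)_2: α=-1, β=0; u≡7, v≡5 (mod 8); ε(u)ε(v)=1·0, αω(v)=-1·1, βω(u)=0·0; sum ≡ 1  ⇒  -1.
(a,b)_5: α=0, u≡2; β=1, v≡1 (mod 5); (2|5)=-1, (1|5)=+1; sign (−1)^0·-1^1·+1^0 = -1.
(a,b)_3: α=-4, u≡1; β=0, v≡2 (mod 3); (1|3)=+1, (2|3)=-1; sign (−1)^0·+1^0·-1^-4 = +1.
(a,b)_11: α=2, u≡4; β=0, v≡5 (mod 11); (4|11)=+1, (5|11)=+1; sign (−1)^0·+1^0·+1^2 = +1.
(-2, 5 / ℚ) ramifies at {2, 5}: a division algebra.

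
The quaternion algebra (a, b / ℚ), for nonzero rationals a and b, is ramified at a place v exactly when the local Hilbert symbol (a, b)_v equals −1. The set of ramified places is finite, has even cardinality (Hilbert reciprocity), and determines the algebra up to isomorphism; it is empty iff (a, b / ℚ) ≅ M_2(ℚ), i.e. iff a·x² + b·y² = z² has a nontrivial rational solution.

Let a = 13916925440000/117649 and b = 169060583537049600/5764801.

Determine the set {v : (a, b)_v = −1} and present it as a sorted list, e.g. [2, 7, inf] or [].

[2, 3]

Mod squares: a ≡ 11, b ≡ 23199. Check v ∈ {∞, 2, 3, 5, 7, 11, 19, 37}.
v=2: v_2(a)=12, v_2(b)=16; units ≡ 3, 7 (mod 8); ε·ε+αω+βω = 1·1+12·0+16·1 ≡ 1  ⇒  (a,b)_2 = -1.
v=7: a=7^-6·(≡2), b=7^-8·(≡4) mod 7; (2|7)=+1, (4|7)=+1; (−1)^{-6·-8·3}·(+1)^-8·(+1)^-6 = +1.
v=37: a=37^2·(≡26), b=37^3·(≡35) mod 37; (26|37)=+1, (35|37)=-1; (−1)^{2·3·18}·(+1)^3·(-1)^2 = +1.
v=19: a=19^2·(≡5), b=19^3·(≡7) mod 19; (5|19)=+1, (7|19)=+1; (−1)^{2·3·9}·(+1)^3·(+1)^2 = +1.
v=∞: 11 > 0 and 23199 > 0  ⇒  (a,b)_∞ = +1.
v=5: a=5^4·(≡1), b=5^2·(≡4) mod 5; (1|5)=+1, (4|5)=+1; (−1)^{4·2·2}·(+1)^2·(+1)^4 = +1.
v=3: a=3^0·(≡2), b=3^3·(≡2) mod 3; (2|3)=-1, (2|3)=-1; (−1)^{0·3·1}·(-1)^3·(-1)^0 = -1.
v=11: a=11^1·(≡9), b=11^1·(≡7) mod 11; (9|11)=+1, (7|11)=-1; (−1)^{1·1·5}·(+1)^1·(-1)^1 = +1.
|Ram(11, 23199)| = 2, even; anisotropic at {2, 3}.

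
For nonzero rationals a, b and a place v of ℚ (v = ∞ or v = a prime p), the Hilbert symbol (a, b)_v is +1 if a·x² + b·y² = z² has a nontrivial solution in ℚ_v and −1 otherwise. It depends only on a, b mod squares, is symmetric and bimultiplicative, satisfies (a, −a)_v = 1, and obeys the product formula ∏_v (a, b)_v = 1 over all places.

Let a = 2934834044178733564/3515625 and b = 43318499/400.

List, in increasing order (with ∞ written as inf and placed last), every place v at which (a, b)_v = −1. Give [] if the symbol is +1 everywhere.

[2, 7]

(a, b) ≡ (391, 3059) mod (ℚ^×)²; places V = {2, 3, 5, 7, 17, 19, 23, ∞}.
(a,b)_2: α=2, β=-4; u≡7, v≡3 (mod 8); ε(u)ε(v)=1·1, αω(v)=2·1, βω(u)=-4·0; sum ≡ 1  ⇒  -1.
(a,b)_19: α=2, u≡11; β=1, v≡16 (mod 19); (11|19)=+1, (16|19)=+1; sign (−1)^0·+1^1·+1^2 = +1.
(a,b)_5: α=-8, u≡1; β=-2, v≡4 (mod 5); (1|5)=+1, (4|5)=+1; sign (−1)^0·+1^-2·+1^-8 = +1.
(a,b)_23: α=3, u≡22; β=1, v≡9 (mod 23); (22|23)=-1, (9|23)=+1; sign (−1)^1·-1^1·+1^3 = +1.
(a,b)_7: α=6, u≡3; β=3, v≡6 (mod 7); (3|7)=-1, (6|7)=-1; sign (−1)^0·-1^3·-1^6 = -1.
(a,b)_17: α=5, u≡12; β=2, v≡4 (mod 17); (12|17)=-1, (4|17)=+1; sign (−1)^0·-1^2·+1^5 = +1.
(a,b)_3: α=-2, u≡1; β=0, v≡2 (mod 3); (1|3)=+1, (2|3)=-1; sign (−1)^0·+1^0·-1^-2 = +1.
(a,b)_∞: sgn(391)=+, sgn(3059)=+, so +1.
Ram(391, 3059) = {2, 7}; no ℚ_2-point on the conic.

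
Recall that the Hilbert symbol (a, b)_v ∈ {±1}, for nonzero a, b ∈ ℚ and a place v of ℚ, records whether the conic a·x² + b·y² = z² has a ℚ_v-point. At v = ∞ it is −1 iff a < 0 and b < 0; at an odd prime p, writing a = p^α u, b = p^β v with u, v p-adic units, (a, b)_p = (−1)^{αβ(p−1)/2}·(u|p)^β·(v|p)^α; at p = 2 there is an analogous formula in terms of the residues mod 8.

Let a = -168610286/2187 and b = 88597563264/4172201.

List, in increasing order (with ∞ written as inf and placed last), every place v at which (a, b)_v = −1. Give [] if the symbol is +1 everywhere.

Mod squares: a ≡ -5658, b ≡ 243294. Check v ∈ {∞, 2, 3, 7, 11, 13, 23, 29, 41, 43}.
v=41: a=41^1·(≡13), b=41^-1·(≡34) mod 41; (13|41)=-1, (34|41)=-1; (−1)^{1·-1·20}·(-1)^-1·(-1)^1 = +1.
v=23: a=23^3·(≡17), b=23^3·(≡15) mod 23; (17|23)=-1, (15|23)=-1; (−1)^{3·3·11}·(-1)^3·(-1)^3 = -1.
v=29: a=29^0·(≡15), b=29^-2·(≡6) mod 29; (15|29)=-1, (6|29)=+1; (−1)^{0·-2·14}·(-1)^-2·(+1)^0 = +1.
v=2: v_2(a)=1, v_2(b)=7; units ≡ 3, 7 (mod 8); ε·ε+αω+βω = 1·1+1·0+7·1 ≡ 0  ⇒  (a,b)_2 = +1.
v=43: a=43^0·(≡39), b=43^1·(≡21) mod 43; (39|43)=-1, (21|43)=+1; (−1)^{0·1·21}·(-1)^1·(+1)^0 = -1.
v=7: a=7^0·(≡3), b=7^2·(≡1) mod 7; (3|7)=-1, (1|7)=+1; (−1)^{0·2·3}·(-1)^2·(+1)^0 = +1.
v=∞: -5658 < 0 and 243294 > 0  ⇒  (a,b)_∞ = +1.
v=3: a=3^-7·(≡1), b=3^3·(≡2) mod 3; (1|3)=+1, (2|3)=-1; (−1)^{-7·3·1}·(+1)^3·(-1)^-7 = +1.
v=11: a=11^0·(≡10), b=11^-2·(≡8) mod 11; (10|11)=-1, (8|11)=-1; (−1)^{0·-2·5}·(-1)^-2·(-1)^0 = +1.
v=13: a=13^2·(≡10), b=13^0·(≡4) mod 13; (10|13)=+1, (4|13)=+1; (−1)^{2·0·6}·(+1)^0·(+1)^2 = +1.
Ram(-5658, 243294) = {23, 43}; no ℚ_23-point on the conic.

[23, 43]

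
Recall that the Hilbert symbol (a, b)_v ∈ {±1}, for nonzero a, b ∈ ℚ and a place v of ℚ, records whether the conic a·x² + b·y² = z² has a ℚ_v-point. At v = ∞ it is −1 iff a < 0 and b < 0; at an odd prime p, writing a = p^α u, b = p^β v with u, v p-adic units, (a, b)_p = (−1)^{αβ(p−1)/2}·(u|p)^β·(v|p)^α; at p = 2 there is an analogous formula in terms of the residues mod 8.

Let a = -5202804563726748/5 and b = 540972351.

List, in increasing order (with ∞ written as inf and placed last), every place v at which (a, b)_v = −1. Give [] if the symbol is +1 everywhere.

(a, b) ≡ (-435, 6678671) mod (ℚ^×)²; places V = {2, 3, 5, 11, 17, 19, 23, 29, 31, ∞}.
(a,b)_11: α=2, u≡4; β=0, v≡7 (mod 11); (4|11)=+1, (7|11)=-1; sign (−1)^0·+1^0·-1^2 = +1.
(a,b)_31: α=2, u≡26; β=1, v≡15 (mod 31); (26|31)=-1, (15|31)=-1; sign (−1)^0·-1^1·-1^2 = -1.
(a,b)_23: α=2, u≡6; β=1, v≡1 (mod 23); (6|23)=+1, (1|23)=+1; sign (−1)^0·+1^1·+1^2 = +1.
(a,b)_3: α=1, u≡2; β=4, v≡2 (mod 3); (2|3)=-1, (2|3)=-1; sign (−1)^0·-1^4·-1^1 = -1.
(a,b)_19: α=0, u≡15; β=1, v≡7 (mod 19); (15|19)=-1, (7|19)=+1; sign (−1)^0·-1^1·+1^0 = -1.
(a,b)_∞: sgn(-435)=−, sgn(6678671)=+, so +1.
(a,b)_29: α=3, u≡17; β=1, v≡27 (mod 29); (17|29)=-1, (27|29)=-1; sign (−1)^0·-1^1·-1^3 = +1.
(a,b)_5: α=-1, u≡2; β=0, v≡1 (mod 5); (2|5)=-1, (1|5)=+1; sign (−1)^0·-1^0·+1^-1 = +1.
(a,b)_17: α=2, u≡5; β=1, v≡11 (mod 17); (5|17)=-1, (11|17)=-1; sign (−1)^0·-1^1·-1^2 = -1.
(a,b)_2: α=2, β=0; u≡5, v≡7 (mod 8); ε(u)ε(v)=0·1, αω(v)=2·0, βω(u)=0·1; sum ≡ 0  ⇒  +1.
Ram(-435, 6678671) = {3, 17, 19, 31}; no ℚ_3-point on the conic.

[3, 17, 19, 31]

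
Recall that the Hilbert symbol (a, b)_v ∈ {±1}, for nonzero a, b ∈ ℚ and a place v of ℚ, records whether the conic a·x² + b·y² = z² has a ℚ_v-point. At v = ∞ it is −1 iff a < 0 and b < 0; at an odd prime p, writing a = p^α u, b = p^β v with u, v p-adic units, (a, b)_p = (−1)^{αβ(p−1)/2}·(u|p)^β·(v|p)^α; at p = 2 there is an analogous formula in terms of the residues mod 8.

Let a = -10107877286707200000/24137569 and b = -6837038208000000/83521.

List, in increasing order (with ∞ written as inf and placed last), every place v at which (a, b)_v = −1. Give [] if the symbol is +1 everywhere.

[2, 3, 5, inf]

(a, b) ≡ (-195, -2002) mod (ℚ^×)²; places V = {2, 3, 5, 7, 11, 13, 17, ∞}.
(a,b)_7: α=4, u≡2; β=3, v≡1 (mod 7); (2|7)=+1, (1|7)=+1; sign (−1)^0·+1^3·+1^4 = +1.
(a,b)_5: α=5, u≡4; β=6, v≡3 (mod 5); (4|5)=+1, (3|5)=-1; sign (−1)^0·+1^6·-1^5 = -1.
(a,b)_∞: sgn(-195)=−, sgn(-2002)=−, so -1.
(a,b)_17: α=-6, u≡4; β=-4, v≡16 (mod 17); (4|17)=+1, (16|17)=+1; sign (−1)^0·+1^-4·+1^-6 = +1.
(a,b)_3: α=3, u≡1; β=2, v≡2 (mod 3); (1|3)=+1, (2|3)=-1; sign (−1)^0·+1^2·-1^3 = -1.
(a,b)_11: α=4, u≡4; β=3, v≡5 (mod 11); (4|11)=+1, (5|11)=+1; sign (−1)^0·+1^3·+1^4 = +1.
(a,b)_2: α=18, β=13; u≡5, v≡7 (mod 8); ε(u)ε(v)=0·1, αω(v)=18·0, βω(u)=13·1; sum ≡ 1  ⇒  -1.
(a,b)_13: α=1, u≡5; β=1, v≡11 (mod 13); (5|13)=-1, (11|13)=-1; sign (−1)^0·-1^1·-1^1 = +1.
Ram(-195, -2002) = {2, 3, 5, ∞}; no ℚ_2-point on the conic.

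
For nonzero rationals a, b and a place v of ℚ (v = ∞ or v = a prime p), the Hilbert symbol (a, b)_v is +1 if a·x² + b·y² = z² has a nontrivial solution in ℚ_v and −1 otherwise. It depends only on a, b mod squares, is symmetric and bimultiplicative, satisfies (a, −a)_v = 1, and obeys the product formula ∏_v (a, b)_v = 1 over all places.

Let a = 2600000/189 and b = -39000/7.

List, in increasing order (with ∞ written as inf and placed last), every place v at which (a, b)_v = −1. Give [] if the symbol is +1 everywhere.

(a, b) ≡ (1365, -2730) mod (ℚ^×)²; places V = {2, 3, 5, 7, 13, ∞}.
(a,b)_3: α=-3, u≡2; β=1, v≡2 (mod 3); (2|3)=-1, (2|3)=-1; sign (−1)^1·-1^1·-1^-3 = -1.
(a,b)_7: α=-1, u≡3; β=-1, v≡4 (mod 7); (3|7)=-1, (4|7)=+1; sign (−1)^1·-1^-1·+1^-1 = +1.
(a,b)_5: α=5, u≡3; β=3, v≡4 (mod 5); (3|5)=-1, (4|5)=+1; sign (−1)^0·-1^3·+1^5 = -1.
(a,b)_13: α=1, u≡3; β=1, v≡6 (mod 13); (3|13)=+1, (6|13)=-1; sign (−1)^0·+1^1·-1^1 = -1.
(a,b)_∞: sgn(1365)=+, sgn(-2730)=−, so +1.
(a,b)_2: α=6, β=3; u≡5, v≡3 (mod 8); ε(u)ε(v)=0·1, αω(v)=6·1, βω(u)=3·1; sum ≡ 1  ⇒  -1.
Ram(1365, -2730) = {2, 3, 5, 13}; no ℚ_2-point on the conic.

[2, 3, 5, 13]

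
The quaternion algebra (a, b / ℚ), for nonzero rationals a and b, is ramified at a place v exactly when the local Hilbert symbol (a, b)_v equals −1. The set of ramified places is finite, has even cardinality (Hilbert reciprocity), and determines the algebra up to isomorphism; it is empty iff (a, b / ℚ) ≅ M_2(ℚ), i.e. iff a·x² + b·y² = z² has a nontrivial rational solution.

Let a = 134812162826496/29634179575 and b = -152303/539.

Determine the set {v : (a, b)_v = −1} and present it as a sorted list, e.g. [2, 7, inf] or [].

Mod squares: a ≡ 7, b ≡ -5797. Check v ∈ {∞, 2, 3, 5, 7, 11, 13, 17, 31}.
v=13: a=13^-4·(≡2), b=13^0·(≡3) mod 13; (2|13)=-1, (3|13)=+1; (−1)^{-4·0·6}·(-1)^0·(+1)^-4 = +1.
v=2: v_2(a)=8, v_2(b)=0; units ≡ 7, 3 (mod 8); ε·ε+αω+βω = 1·1+8·1+0·0 ≡ 1  ⇒  (a,b)_2 = -1.
v=7: a=7^-3·(≡1), b=7^-2·(≡6) mod 7; (1|7)=+1, (6|7)=-1; (−1)^{-3·-2·3}·(+1)^-2·(-1)^-3 = -1.
v=3: a=3^8·(≡1), b=3^0·(≡2) mod 3; (1|3)=+1, (2|3)=-1; (−1)^{8·0·1}·(+1)^0·(-1)^8 = +1.
v=∞: 7 > 0 and -5797 < 0  ⇒  (a,b)_∞ = +1.
v=17: a=17^4·(≡3), b=17^3·(≡13) mod 17; (3|17)=-1, (13|17)=+1; (−1)^{4·3·8}·(-1)^3·(+1)^4 = -1.
v=5: a=5^-2·(≡2), b=5^0·(≡3) mod 5; (2|5)=-1, (3|5)=-1; (−1)^{-2·0·2}·(-1)^0·(-1)^-2 = +1.
v=11: a=11^-2·(≡7), b=11^-1·(≡5) mod 11; (7|11)=-1, (5|11)=+1; (−1)^{-2·-1·5}·(-1)^-1·(+1)^-2 = -1.
v=31: a=31^2·(≡10), b=31^1·(≡22) mod 31; (10|31)=+1, (22|31)=-1; (−1)^{2·1·15}·(+1)^1·(-1)^2 = +1.
(7, -5797 / ℚ) ramifies at {2, 7, 11, 17}: a division algebra.

[2, 7, 11, 17]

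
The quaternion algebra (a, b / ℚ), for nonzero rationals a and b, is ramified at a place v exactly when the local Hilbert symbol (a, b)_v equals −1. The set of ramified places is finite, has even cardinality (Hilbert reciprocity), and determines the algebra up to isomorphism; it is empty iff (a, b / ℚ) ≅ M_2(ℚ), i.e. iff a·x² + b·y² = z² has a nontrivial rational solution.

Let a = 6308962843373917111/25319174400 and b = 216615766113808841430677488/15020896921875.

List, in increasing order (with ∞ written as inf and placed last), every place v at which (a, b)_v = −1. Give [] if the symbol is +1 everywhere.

[7, 29]

(a, b) ≡ (31, 207669) mod (ℚ^×)²; places V = {2, 3, 5, 7, 11, 13, 17, 19, 29, 31, ∞}.
(a,b)_11: α=2, u≡9; β=3, v≡3 (mod 11); (9|11)=+1, (3|11)=+1; sign (−1)^0·+1^3·+1^2 = +1.
(a,b)_19: α=2, u≡15; β=2, v≡3 (mod 19); (15|19)=-1, (3|19)=-1; sign (−1)^0·-1^2·-1^2 = +1.
(a,b)_∞: sgn(31)=+, sgn(207669)=+, so +1.
(a,b)_5: α=-2, u≡1; β=-6, v≡1 (mod 5); (1|5)=+1, (1|5)=+1; sign (−1)^0·+1^-6·+1^-2 = +1.
(a,b)_13: α=-2, u≡6; β=-2, v≡2 (mod 13); (6|13)=-1, (2|13)=-1; sign (−1)^0·-1^-2·-1^-2 = +1.
(a,b)_7: α=8, u≡3; β=9, v≡1 (mod 7); (3|7)=-1, (1|7)=+1; sign (−1)^0·-1^9·+1^8 = -1.
(a,b)_2: α=-8, β=4; u≡7, v≡5 (mod 8); ε(u)ε(v)=1·0, αω(v)=-8·1, βω(u)=4·0; sum ≡ 0  ⇒  +1.
(a,b)_31: α=3, u≡2; β=5, v≡22 (mod 31); (2|31)=+1, (22|31)=-1; sign (−1)^1·+1^5·-1^3 = +1.
(a,b)_29: α=2, u≡21; β=3, v≡18 (mod 29); (21|29)=-1, (18|29)=-1; sign (−1)^0·-1^3·-1^2 = -1.
(a,b)_17: α=-2, u≡3; β=-2, v≡3 (mod 17); (3|17)=-1, (3|17)=-1; sign (−1)^0·-1^-2·-1^-2 = +1.
(a,b)_3: α=-4, u≡1; β=-9, v≡1 (mod 3); (1|3)=+1, (1|3)=+1; sign (−1)^0·+1^-9·+1^-4 = +1.
|Ram(31, 207669)| = 2, even; anisotropic at {7, 29}.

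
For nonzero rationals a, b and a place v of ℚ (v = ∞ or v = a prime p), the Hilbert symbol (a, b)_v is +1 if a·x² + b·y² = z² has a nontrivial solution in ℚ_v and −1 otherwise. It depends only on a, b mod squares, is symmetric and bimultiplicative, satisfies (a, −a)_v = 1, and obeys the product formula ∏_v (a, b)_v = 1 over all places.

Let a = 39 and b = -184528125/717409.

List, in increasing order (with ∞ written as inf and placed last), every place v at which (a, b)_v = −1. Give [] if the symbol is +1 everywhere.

[2, 13]

Mod squares: a ≡ 39, b ≡ -5. Check v ∈ {∞, 2, 3, 5, 7, 11, 13}.
v=5: a=5^0·(≡4), b=5^5·(≡4) mod 5; (4|5)=+1, (4|5)=+1; (−1)^{0·5·2}·(+1)^5·(+1)^0 = +1.
v=11: a=11^0·(≡6), b=11^-4·(≡2) mod 11; (6|11)=-1, (2|11)=-1; (−1)^{0·-4·5}·(-1)^-4·(-1)^0 = +1.
v=2: v_2(a)=0, v_2(b)=0; units ≡ 7, 3 (mod 8); ε·ε+αω+βω = 1·1+0·1+0·0 ≡ 1  ⇒  (a,b)_2 = -1.
v=∞: 39 > 0 and -5 < 0  ⇒  (a,b)_∞ = +1.
v=3: a=3^1·(≡1), b=3^10·(≡1) mod 3; (1|3)=+1, (1|3)=+1; (−1)^{1·10·1}·(+1)^10·(+1)^1 = +1.
v=13: a=13^1·(≡3), b=13^0·(≡6) mod 13; (3|13)=+1, (6|13)=-1; (−1)^{1·0·6}·(+1)^0·(-1)^1 = -1.
v=7: a=7^0·(≡4), b=7^-2·(≡4) mod 7; (4|7)=+1, (4|7)=+1; (−1)^{0·-2·3}·(+1)^-2·(+1)^0 = +1.
Ram(39, -5) = {2, 13}; no ℚ_2-point on the conic.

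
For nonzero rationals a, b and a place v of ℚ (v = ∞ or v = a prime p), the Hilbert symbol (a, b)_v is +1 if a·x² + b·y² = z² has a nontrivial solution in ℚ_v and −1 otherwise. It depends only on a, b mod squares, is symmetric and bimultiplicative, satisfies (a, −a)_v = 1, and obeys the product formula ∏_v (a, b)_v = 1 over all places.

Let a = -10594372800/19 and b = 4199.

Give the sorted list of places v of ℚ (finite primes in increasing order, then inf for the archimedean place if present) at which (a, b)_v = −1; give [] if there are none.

[2, 3, 17, 37]

(a, b) ≡ (-1039737, 4199) mod (ℚ^×)²; places V = {2, 3, 5, 11, 13, 17, 19, 29, 37, ∞}.
(a,b)_17: α=1, u≡5; β=1, v≡9 (mod 17); (5|17)=-1, (9|17)=+1; sign (−1)^0·-1^1·+1^1 = -1.
(a,b)_∞: sgn(-1039737)=−, sgn(4199)=+, so +1.
(a,b)_11: α=2, u≡4; β=0, v≡8 (mod 11); (4|11)=+1, (8|11)=-1; sign (−1)^0·+1^0·-1^2 = +1.
(a,b)_37: α=1, u≡32; β=0, v≡18 (mod 37); (32|37)=-1, (18|37)=-1; sign (−1)^0·-1^0·-1^1 = -1.
(a,b)_13: α=0, u≡9; β=1, v≡11 (mod 13); (9|13)=+1, (11|13)=-1; sign (−1)^0·+1^1·-1^0 = +1.
(a,b)_5: α=2, u≡2; β=0, v≡4 (mod 5); (2|5)=-1, (4|5)=+1; sign (−1)^0·-1^0·+1^2 = +1.
(a,b)_3: α=1, u≡2; β=0, v≡2 (mod 3); (2|3)=-1, (2|3)=-1; sign (−1)^0·-1^0·-1^1 = -1.
(a,b)_19: α=-1, u≡11; β=1, v≡12 (mod 19); (11|19)=+1, (12|19)=-1; sign (−1)^1·+1^1·-1^-1 = +1.
(a,b)_2: α=6, β=0; u≡7, v≡7 (mod 8); ε(u)ε(v)=1·1, αω(v)=6·0, βω(u)=0·0; sum ≡ 1  ⇒  -1.
(a,b)_29: α=1, u≡5; β=0, v≡23 (mod 29); (5|29)=+1, (23|29)=+1; sign (−1)^0·+1^0·+1^1 = +1.
Ram(-1039737, 4199) = {2, 3, 17, 37}; no ℚ_2-point on the conic.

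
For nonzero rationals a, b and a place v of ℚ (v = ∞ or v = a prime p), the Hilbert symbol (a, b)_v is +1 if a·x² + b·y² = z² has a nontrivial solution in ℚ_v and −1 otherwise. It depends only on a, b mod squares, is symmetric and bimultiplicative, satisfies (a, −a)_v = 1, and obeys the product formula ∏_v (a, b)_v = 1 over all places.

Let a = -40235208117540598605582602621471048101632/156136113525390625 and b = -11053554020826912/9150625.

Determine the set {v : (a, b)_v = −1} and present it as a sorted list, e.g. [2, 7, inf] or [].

Mod squares: a ≡ -200767, b ≡ -17458. Check v ∈ {∞, 2, 3, 5, 7, 11, 19, 23, 29, 31, 43}.
v=29: a=29^3·(≡17), b=29^1·(≡16) mod 29; (17|29)=-1, (16|29)=+1; (−1)^{3·1·14}·(-1)^1·(+1)^3 = -1.
v=∞: -200767 < 0 and -17458 < 0  ⇒  (a,b)_∞ = -1.
v=11: a=11^-6·(≡4), b=11^-4·(≡6) mod 11; (4|11)=+1, (6|11)=-1; (−1)^{-6·-4·5}·(+1)^-4·(-1)^-6 = +1.
v=19: a=19^-2·(≡17), b=19^0·(≡8) mod 19; (17|19)=+1, (8|19)=-1; (−1)^{-2·0·9}·(+1)^0·(-1)^-2 = +1.
v=2: v_2(a)=8, v_2(b)=5; units ≡ 1, 7 (mod 8); ε·ε+αω+βω = 0·1+8·0+5·0 ≡ 0  ⇒  (a,b)_2 = +1.
v=7: a=7^3·(≡3), b=7^1·(≡3) mod 7; (3|7)=-1, (3|7)=-1; (−1)^{3·1·3}·(-1)^1·(-1)^3 = -1.
v=5: a=5^-12·(≡3), b=5^-4·(≡3) mod 5; (3|5)=-1, (3|5)=-1; (−1)^{-12·-4·2}·(-1)^-4·(-1)^-12 = +1.
v=43: a=43^3·(≡42), b=43^1·(≡23) mod 43; (42|43)=-1, (23|43)=+1; (−1)^{3·1·21}·(-1)^1·(+1)^3 = +1.
v=3: a=3^16·(≡2), b=3^4·(≡2) mod 3; (2|3)=-1, (2|3)=-1; (−1)^{16·4·1}·(-1)^4·(-1)^16 = +1.
v=23: a=23^5·(≡11), b=23^2·(≡5) mod 23; (11|23)=-1, (5|23)=-1; (−1)^{5·2·11}·(-1)^2·(-1)^5 = -1.
v=31: a=31^8·(≡5), b=31^4·(≡22) mod 31; (5|31)=+1, (22|31)=-1; (−1)^{8·4·15}·(+1)^4·(-1)^8 = +1.
Ram(-200767, -17458) = {7, 23, 29, ∞}; no ℚ_7-point on the conic.

[7, 23, 29, inf]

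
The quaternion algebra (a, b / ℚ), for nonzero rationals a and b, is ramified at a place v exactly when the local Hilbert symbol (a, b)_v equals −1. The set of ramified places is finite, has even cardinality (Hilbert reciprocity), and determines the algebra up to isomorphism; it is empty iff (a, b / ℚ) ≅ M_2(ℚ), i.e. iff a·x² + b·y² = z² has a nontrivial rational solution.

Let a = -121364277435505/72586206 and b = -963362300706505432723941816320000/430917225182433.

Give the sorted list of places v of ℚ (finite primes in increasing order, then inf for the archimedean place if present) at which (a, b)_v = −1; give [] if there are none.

[2, 7, 11, 13, 17, inf]

Mod squares: a ≡ -15470, b ≡ -51051. Check v ∈ {∞, 2, 3, 5, 7, 11, 13, 17, 23, 37, 53}.
v=7: a=7^-1·(≡1), b=7^3·(≡1) mod 7; (1|7)=+1, (1|7)=+1; (−1)^{-1·3·3}·(+1)^3·(+1)^-1 = -1.
v=53: a=53^2·(≡38), b=53^2·(≡32) mod 53; (38|53)=+1, (32|53)=-1; (−1)^{2·2·26}·(+1)^2·(-1)^2 = +1.
v=5: a=5^1·(≡4), b=5^4·(≡1) mod 5; (4|5)=+1, (1|5)=+1; (−1)^{1·4·2}·(+1)^4·(+1)^1 = +1.
v=∞: -15470 < 0 and -51051 < 0  ⇒  (a,b)_∞ = -1.
v=11: a=11^-2·(≡6), b=11^-3·(≡9) mod 11; (6|11)=-1, (9|11)=+1; (−1)^{-2·-3·5}·(-1)^-3·(+1)^-2 = -1.
v=3: a=3^-4·(≡1), b=3^-7·(≡2) mod 3; (1|3)=+1, (2|3)=-1; (−1)^{-4·-7·1}·(+1)^-7·(-1)^-4 = +1.
v=17: a=17^1·(≡15), b=17^3·(≡6) mod 17; (15|17)=+1, (6|17)=-1; (−1)^{1·3·8}·(+1)^3·(-1)^1 = -1.
v=13: a=13^5·(≡6), b=13^9·(≡4) mod 13; (6|13)=-1, (4|13)=+1; (−1)^{5·9·6}·(-1)^9·(+1)^5 = -1.
v=23: a=23^-2·(≡1), b=23^-6·(≡9) mod 23; (1|23)=+1, (9|23)=+1; (−1)^{-2·-6·11}·(+1)^-6·(+1)^-2 = +1.
v=2: v_2(a)=-1, v_2(b)=14; units ≡ 1, 5 (mod 8); ε·ε+αω+βω = 0·0+-1·1+14·0 ≡ 1  ⇒  (a,b)_2 = -1.
v=37: a=37^2·(≡12), b=37^4·(≡21) mod 37; (12|37)=+1, (21|37)=+1; (−1)^{2·4·18}·(+1)^4·(+1)^2 = +1.
Ram(-15470, -51051) = {2, 7, 11, 13, 17, ∞}; no ℚ_2-point on the conic.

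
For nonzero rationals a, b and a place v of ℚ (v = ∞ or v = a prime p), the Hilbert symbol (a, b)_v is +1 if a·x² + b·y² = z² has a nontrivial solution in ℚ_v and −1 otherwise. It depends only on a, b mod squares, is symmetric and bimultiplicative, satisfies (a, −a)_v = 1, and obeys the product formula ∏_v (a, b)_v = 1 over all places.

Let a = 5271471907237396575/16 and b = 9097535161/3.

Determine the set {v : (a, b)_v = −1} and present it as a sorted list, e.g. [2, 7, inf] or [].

[2, 29]

Mod squares: a ≡ 286143, b ≡ 3. Check v ∈ {∞, 2, 3, 5, 11, 13, 23, 29}.
v=23: a=23^3·(≡14), b=23^2·(≡1) mod 23; (14|23)=-1, (1|23)=+1; (−1)^{3·2·11}·(-1)^2·(+1)^3 = +1.
v=∞: 286143 > 0 and 3 > 0  ⇒  (a,b)_∞ = +1.
v=5: a=5^2·(≡3), b=5^0·(≡2) mod 5; (3|5)=-1, (2|5)=-1; (−1)^{2·0·2}·(-1)^0·(-1)^2 = +1.
v=2: v_2(a)=-4, v_2(b)=0; units ≡ 7, 3 (mod 8); ε·ε+αω+βω = 1·1+-4·1+0·0 ≡ 1  ⇒  (a,b)_2 = -1.
v=3: a=3^5·(≡2), b=3^-1·(≡1) mod 3; (2|3)=-1, (1|3)=+1; (−1)^{5·-1·1}·(-1)^-1·(+1)^5 = +1.
v=13: a=13^3·(≡2), b=13^2·(≡4) mod 13; (2|13)=-1, (4|13)=+1; (−1)^{3·2·6}·(-1)^2·(+1)^3 = +1.
v=29: a=29^3·(≡4), b=29^2·(≡19) mod 29; (4|29)=+1, (19|29)=-1; (−1)^{3·2·14}·(+1)^2·(-1)^3 = -1.
v=11: a=11^3·(≡3), b=11^2·(≡3) mod 11; (3|11)=+1, (3|11)=+1; (−1)^{3·2·5}·(+1)^2·(+1)^3 = +1.
|Ram(286143, 3)| = 2, even; anisotropic at {2, 29}.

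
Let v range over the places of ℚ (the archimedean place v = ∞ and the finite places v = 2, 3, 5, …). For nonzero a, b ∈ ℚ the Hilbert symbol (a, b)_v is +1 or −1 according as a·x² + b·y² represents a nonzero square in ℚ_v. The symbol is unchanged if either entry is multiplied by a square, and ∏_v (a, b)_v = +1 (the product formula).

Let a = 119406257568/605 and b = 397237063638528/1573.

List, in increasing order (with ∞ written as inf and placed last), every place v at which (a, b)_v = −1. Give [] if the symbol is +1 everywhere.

[2, 3, 13, 19]

(a, b) ≡ (51185810, 34086) mod (ℚ^×)²; places V = {2, 3, 5, 11, 13, 17, 19, 23, 53, ∞}.
(a,b)_23: α=1, u≡9; β=1, v≡22 (mod 23); (9|23)=+1, (22|23)=-1; sign (−1)^1·+1^1·-1^1 = +1.
(a,b)_3: α=6, u≡2; β=7, v≡1 (mod 3); (2|3)=-1, (1|3)=+1; sign (−1)^0·-1^7·+1^6 = -1.
(a,b)_17: α=1, u≡16; β=2, v≡4 (mod 17); (16|17)=+1, (4|17)=+1; sign (−1)^0·+1^2·+1^1 = +1.
(a,b)_11: α=-2, u≡3; β=-2, v≡7 (mod 11); (3|11)=+1, (7|11)=-1; sign (−1)^0·+1^-2·-1^-2 = +1.
(a,b)_13: α=1, u≡7; β=-1, v≡12 (mod 13); (7|13)=-1, (12|13)=+1; sign (−1)^0·-1^-1·+1^1 = -1.
(a,b)_53: α=1, u≡4; β=2, v≡42 (mod 53); (4|53)=+1, (42|53)=+1; sign (−1)^0·+1^2·+1^1 = +1.
(a,b)_5: α=-1, u≡3; β=0, v≡1 (mod 5); (3|5)=-1, (1|5)=+1; sign (−1)^0·-1^0·+1^-1 = +1.
(a,b)_19: α=1, u≡10; β=1, v≡14 (mod 19); (10|19)=-1, (14|19)=-1; sign (−1)^1·-1^1·-1^1 = -1.
(a,b)_∞: sgn(51185810)=+, sgn(34086)=+, so +1.
(a,b)_2: α=5, β=9; u≡1, v≡3 (mod 8); ε(u)ε(v)=0·1, αω(v)=5·1, βω(u)=9·0; sum ≡ 1  ⇒  -1.
|Ram(51185810, 34086)| = 4, even; anisotropic at {2, 3, 13, 19}.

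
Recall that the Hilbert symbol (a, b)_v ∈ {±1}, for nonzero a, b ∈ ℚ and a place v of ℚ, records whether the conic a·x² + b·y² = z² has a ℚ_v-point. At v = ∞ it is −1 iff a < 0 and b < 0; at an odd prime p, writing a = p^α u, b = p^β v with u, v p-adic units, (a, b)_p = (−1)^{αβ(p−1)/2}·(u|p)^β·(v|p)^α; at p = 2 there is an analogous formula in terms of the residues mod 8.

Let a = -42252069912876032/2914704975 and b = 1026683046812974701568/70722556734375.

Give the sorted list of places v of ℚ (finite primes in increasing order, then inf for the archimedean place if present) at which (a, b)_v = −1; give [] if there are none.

(a, b) ≡ (-59163, 650793) mod (ℚ^×)²; places V = {2, 3, 5, 7, 11, 13, 19, 29, 37, 41, 47, ∞}.
(a,b)_∞: sgn(-59163)=−, sgn(650793)=+, so +1.
(a,b)_47: α=2, u≡13; β=4, v≡20 (mod 47); (13|47)=-1, (20|47)=-1; sign (−1)^0·-1^4·-1^2 = +1.
(a,b)_41: α=1, u≡4; β=1, v≡28 (mod 41); (4|41)=+1, (28|41)=-1; sign (−1)^0·+1^1·-1^1 = -1.
(a,b)_37: α=1, u≡2; β=1, v≡19 (mod 37); (2|37)=-1, (19|37)=-1; sign (−1)^0·-1^1·-1^1 = +1.
(a,b)_5: α=-2, u≡2; β=-6, v≡3 (mod 5); (2|5)=-1, (3|5)=-1; sign (−1)^0·-1^-6·-1^-2 = +1.
(a,b)_13: α=-3, u≡1; β=-1, v≡7 (mod 13); (1|13)=+1, (7|13)=-1; sign (−1)^0·+1^-1·-1^-3 = -1.
(a,b)_29: α=2, u≡18; β=2, v≡24 (mod 29); (18|29)=-1, (24|29)=+1; sign (−1)^0·-1^2·+1^2 = +1.
(a,b)_3: α=-1, u≡1; β=-9, v≡1 (mod 3); (1|3)=+1, (1|3)=+1; sign (−1)^1·+1^-9·+1^-1 = -1.
(a,b)_19: α=-2, u≡3; β=-2, v≡1 (mod 19); (3|19)=-1, (1|19)=+1; sign (−1)^0·-1^-2·+1^-2 = +1.
(a,b)_7: α=-2, u≡1; β=-2, v≡3 (mod 7); (1|7)=+1, (3|7)=-1; sign (−1)^0·+1^-2·-1^-2 = +1.
(a,b)_11: α=4, u≡2; β=5, v≡5 (mod 11); (2|11)=-1, (5|11)=+1; sign (−1)^0·-1^5·+1^4 = -1.
(a,b)_2: α=10, β=10; u≡5, v≡1 (mod 8); ε(u)ε(v)=0·0, αω(v)=10·0, βω(u)=10·1; sum ≡ 0  ⇒  +1.
(-59163, 650793 / ℚ) ramifies at {3, 11, 13, 41}: a division algebra.

[3, 11, 13, 41]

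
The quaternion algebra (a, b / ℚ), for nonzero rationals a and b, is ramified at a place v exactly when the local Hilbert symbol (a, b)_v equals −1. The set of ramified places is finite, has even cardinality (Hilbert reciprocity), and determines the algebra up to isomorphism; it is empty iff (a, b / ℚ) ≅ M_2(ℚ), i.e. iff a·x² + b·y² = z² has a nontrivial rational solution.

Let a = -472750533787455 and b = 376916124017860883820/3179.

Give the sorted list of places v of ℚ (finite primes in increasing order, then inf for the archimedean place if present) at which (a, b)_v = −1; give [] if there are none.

(a, b) ≡ (-95, 413105) mod (ℚ^×)²; places V = {2, 3, 5, 7, 11, 13, 17, 19, 29, 37, ∞}.
(a,b)_7: α=2, u≡3; β=3, v≡3 (mod 7); (3|7)=-1, (3|7)=-1; sign (−1)^0·-1^3·-1^2 = -1.
(a,b)_29: α=2, u≡27; β=3, v≡4 (mod 29); (27|29)=-1, (4|29)=+1; sign (−1)^0·-1^3·+1^2 = -1.
(a,b)_19: α=1, u≡15; β=2, v≡9 (mod 19); (15|19)=-1, (9|19)=+1; sign (−1)^0·-1^2·+1^1 = +1.
(a,b)_13: α=0, u≡12; β=2, v≡3 (mod 13); (12|13)=+1, (3|13)=+1; sign (−1)^0·+1^2·+1^0 = +1.
(a,b)_11: α=2, u≡4; β=-1, v≡4 (mod 11); (4|11)=+1, (4|11)=+1; sign (−1)^0·+1^-1·+1^2 = +1.
(a,b)_2: α=0, β=2; u≡1, v≡1 (mod 8); ε(u)ε(v)=0·0, αω(v)=0·0, βω(u)=2·0; sum ≡ 0  ⇒  +1.
(a,b)_17: α=0, u≡3; β=-2, v≡6 (mod 17); (3|17)=-1, (6|17)=-1; sign (−1)^0·-1^-2·-1^0 = +1.
(a,b)_∞: sgn(-95)=−, sgn(413105)=+, so +1.
(a,b)_3: α=6, u≡1; β=6, v≡2 (mod 3); (1|3)=+1, (2|3)=-1; sign (−1)^0·+1^6·-1^6 = +1.
(a,b)_37: α=2, u≡4; β=3, v≡12 (mod 37); (4|37)=+1, (12|37)=+1; sign (−1)^0·+1^3·+1^2 = +1.
(a,b)_5: α=1, u≡4; β=1, v≡1 (mod 5); (4|5)=+1, (1|5)=+1; sign (−1)^0·+1^1·+1^1 = +1.
|Ram(-95, 413105)| = 2, even; anisotropic at {7, 29}.

[7, 29]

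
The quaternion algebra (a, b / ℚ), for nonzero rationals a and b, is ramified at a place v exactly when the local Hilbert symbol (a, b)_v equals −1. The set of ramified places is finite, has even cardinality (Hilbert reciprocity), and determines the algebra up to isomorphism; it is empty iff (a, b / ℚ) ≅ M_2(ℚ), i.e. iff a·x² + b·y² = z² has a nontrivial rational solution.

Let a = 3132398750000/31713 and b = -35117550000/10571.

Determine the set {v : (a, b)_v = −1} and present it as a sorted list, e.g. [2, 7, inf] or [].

Mod squares: a ≡ 1430715, b ≡ -476905. Check v ∈ {∞, 2, 3, 5, 11, 13, 17, 23, 29, 31}.
v=3: a=3^-1·(≡1), b=3^4·(≡2) mod 3; (1|3)=+1, (2|3)=-1; (−1)^{-1·4·1}·(+1)^4·(-1)^-1 = -1.
v=29: a=29^1·(≡9), b=29^1·(≡26) mod 29; (9|29)=+1, (26|29)=-1; (−1)^{1·1·14}·(+1)^1·(-1)^1 = -1.
v=11: a=11^-1·(≡3), b=11^-1·(≡7) mod 11; (3|11)=+1, (7|11)=-1; (−1)^{-1·-1·5}·(+1)^-1·(-1)^-1 = +1.
v=31: a=31^-2·(≡27), b=31^-2·(≡21) mod 31; (27|31)=-1, (21|31)=-1; (−1)^{-2·-2·15}·(-1)^-2·(-1)^-2 = +1.
v=∞: 1430715 > 0 and -476905 < 0  ⇒  (a,b)_∞ = +1.
v=23: a=23^1·(≡2), b=23^1·(≡22) mod 23; (2|23)=+1, (22|23)=-1; (−1)^{1·1·11}·(+1)^1·(-1)^1 = +1.
v=2: v_2(a)=4, v_2(b)=4; units ≡ 3, 7 (mod 8); ε·ε+αω+βω = 1·1+4·0+4·1 ≡ 1  ⇒  (a,b)_2 = -1.
v=17: a=17^2·(≡3), b=17^0·(≡13) mod 17; (3|17)=-1, (13|17)=+1; (−1)^{2·0·8}·(-1)^0·(+1)^2 = +1.
v=5: a=5^7·(≡3), b=5^5·(≡4) mod 5; (3|5)=-1, (4|5)=+1; (−1)^{7·5·2}·(-1)^5·(+1)^7 = -1.
v=13: a=13^1·(≡9), b=13^1·(≡1) mod 13; (9|13)=+1, (1|13)=+1; (−1)^{1·1·6}·(+1)^1·(+1)^1 = +1.
|Ram(1430715, -476905)| = 4, even; anisotropic at {2, 3, 5, 29}.

[2, 3, 5, 29]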